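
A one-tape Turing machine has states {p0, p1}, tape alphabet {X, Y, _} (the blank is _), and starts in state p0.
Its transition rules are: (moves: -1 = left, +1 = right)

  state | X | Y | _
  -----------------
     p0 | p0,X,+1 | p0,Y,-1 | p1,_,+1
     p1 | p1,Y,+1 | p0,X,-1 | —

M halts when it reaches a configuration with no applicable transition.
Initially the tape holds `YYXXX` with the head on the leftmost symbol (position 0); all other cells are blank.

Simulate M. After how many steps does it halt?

15

p0 | _[Y]YXXX_   read Y → write Y, move -1, go to p0
p0 | [_]YYXXX_   read _ → write _, move +1, go to p1
p1 | _[Y]YXXX_   read Y → write X, move -1, go to p0
p0 | [_]XYXXX_   read _ → write _, move +1, go to p1
p1 | _[X]YXXX_   read X → write Y, move +1, go to p1
p1 | _Y[Y]XXX_   read Y → write X, move -1, go to p0
p0 | _[Y]XXXX_   read Y → write Y, move -1, go to p0
p0 | [_]YXXXX_   read _ → write _, move +1, go to p1
p1 | _[Y]XXXX_   read Y → write X, move -1, go to p0
p0 | [_]XXXXX_   read _ → write _, move +1, go to p1
p1 | _[X]XXXX_   read X → write Y, move +1, go to p1
p1 | _Y[X]XXX_   read X → write Y, move +1, go to p1
p1 | _YY[X]XX_   read X → write Y, move +1, go to p1
p1 | _YYY[X]X_   read X → write Y, move +1, go to p1
p1 | _YYYY[X]_   read X → write Y, move +1, go to p1
p1 | _YYYYY[_]
M halts after 15 transitions.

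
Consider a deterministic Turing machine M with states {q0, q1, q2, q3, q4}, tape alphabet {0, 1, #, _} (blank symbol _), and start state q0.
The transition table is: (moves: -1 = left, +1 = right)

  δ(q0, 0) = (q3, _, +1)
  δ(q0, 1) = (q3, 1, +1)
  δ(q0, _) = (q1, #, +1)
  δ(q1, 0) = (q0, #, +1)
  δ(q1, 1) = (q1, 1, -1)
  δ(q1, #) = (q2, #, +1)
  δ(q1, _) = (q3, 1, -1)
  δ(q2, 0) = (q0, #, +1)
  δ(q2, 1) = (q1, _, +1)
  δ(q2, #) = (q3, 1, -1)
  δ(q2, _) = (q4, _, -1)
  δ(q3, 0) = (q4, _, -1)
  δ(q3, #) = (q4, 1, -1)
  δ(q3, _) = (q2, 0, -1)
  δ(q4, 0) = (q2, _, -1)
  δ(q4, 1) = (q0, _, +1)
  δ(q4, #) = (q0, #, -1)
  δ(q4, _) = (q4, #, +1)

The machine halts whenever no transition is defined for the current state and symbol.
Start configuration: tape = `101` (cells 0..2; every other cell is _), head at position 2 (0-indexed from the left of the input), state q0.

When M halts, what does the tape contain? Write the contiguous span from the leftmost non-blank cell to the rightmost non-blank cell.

state=q0 head=2 tape=10[1]___   (q0,1)→(q3,1,+1)
state=q3 head=3 tape=101[_]__   (q3,_)→(q2,0,-1)
state=q2 head=2 tape=10[1]0__   (q2,1)→(q1,_,+1)
state=q1 head=3 tape=10_[0]__   (q1,0)→(q0,#,+1)
state=q0 head=4 tape=10_#[_]_   (q0,_)→(q1,#,+1)
state=q1 head=5 tape=10_##[_]   (q1,_)→(q3,1,-1)
state=q3 head=4 tape=10_#[#]1   (q3,#)→(q4,1,-1)
state=q4 head=3 tape=10_[#]11   (q4,#)→(q0,#,-1)
state=q0 head=2 tape=10[_]#11   (q0,_)→(q1,#,+1)
state=q1 head=3 tape=10#[#]11   (q1,#)→(q2,#,+1)
state=q2 head=4 tape=10##[1]1   (q2,1)→(q1,_,+1)
state=q1 head=5 tape=10##_[1]   (q1,1)→(q1,1,-1)
state=q1 head=4 tape=10##[_]1   (q1,_)→(q3,1,-1)
state=q3 head=3 tape=10#[#]11   (q3,#)→(q4,1,-1)
state=q4 head=2 tape=10[#]111   (q4,#)→(q0,#,-1)
state=q0 head=1 tape=1[0]#111   (q0,0)→(q3,_,+1)
state=q3 head=2 tape=1_[#]111   (q3,#)→(q4,1,-1)
state=q4 head=1 tape=1[_]1111   (q4,_)→(q4,#,+1)
state=q4 head=2 tape=1#[1]111   (q4,1)→(q0,_,+1)
state=q0 head=3 tape=1#_[1]11   (q0,1)→(q3,1,+1)
state=q3 head=4 tape=1#_1[1]1
The non-blank tape span at halt is 1#_111.

1#_111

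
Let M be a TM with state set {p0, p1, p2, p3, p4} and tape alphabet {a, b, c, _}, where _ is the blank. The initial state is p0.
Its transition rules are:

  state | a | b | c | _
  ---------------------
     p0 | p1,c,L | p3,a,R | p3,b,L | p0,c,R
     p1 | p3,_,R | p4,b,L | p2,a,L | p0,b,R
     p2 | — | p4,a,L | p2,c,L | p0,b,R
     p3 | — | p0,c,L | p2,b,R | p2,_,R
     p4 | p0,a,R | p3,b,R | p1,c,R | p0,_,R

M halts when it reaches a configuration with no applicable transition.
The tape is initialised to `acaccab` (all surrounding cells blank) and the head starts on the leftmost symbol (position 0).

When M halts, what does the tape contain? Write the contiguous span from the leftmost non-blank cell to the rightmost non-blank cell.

p0 | __[a]caccab   read a → write c, move L, go to p1
p1 | _[_]ccaccab   read _ → write b, move R, go to p0
p0 | _b[c]caccab   read c → write b, move L, go to p3
p3 | _[b]bcaccab   read b → write c, move L, go to p0
p0 | [_]cbcaccab   read _ → write c, move R, go to p0
p0 | c[c]bcaccab   read c → write b, move L, go to p3
p3 | [c]bbcaccab   read c → write b, move R, go to p2
p2 | b[b]bcaccab   read b → write a, move L, go to p4
p4 | [b]abcaccab   read b → write b, move R, go to p3
p3 | b[a]bcaccab
The non-blank tape span at halt is babcaccab.

babcaccab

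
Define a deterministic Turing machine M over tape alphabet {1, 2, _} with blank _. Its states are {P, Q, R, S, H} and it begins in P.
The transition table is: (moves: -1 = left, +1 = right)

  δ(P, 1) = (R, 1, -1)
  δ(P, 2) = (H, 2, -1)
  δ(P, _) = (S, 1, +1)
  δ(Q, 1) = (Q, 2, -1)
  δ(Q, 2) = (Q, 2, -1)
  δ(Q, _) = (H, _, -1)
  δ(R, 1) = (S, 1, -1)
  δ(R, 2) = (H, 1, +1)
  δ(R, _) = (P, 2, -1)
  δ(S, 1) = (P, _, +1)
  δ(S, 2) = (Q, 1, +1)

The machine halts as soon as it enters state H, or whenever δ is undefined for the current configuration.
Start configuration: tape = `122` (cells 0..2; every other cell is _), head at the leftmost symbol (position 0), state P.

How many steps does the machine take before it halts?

8

state=P head=0 tape=____[1]22   (P,1)→(R,1,-1)
state=R head=-1 tape=___[_]122   (R,_)→(P,2,-1)
state=P head=-2 tape=__[_]2122   (P,_)→(S,1,+1)
state=S head=-1 tape=__1[2]122   (S,2)→(Q,1,+1)
state=Q head=0 tape=__11[1]22   (Q,1)→(Q,2,-1)
state=Q head=-1 tape=__1[1]222   (Q,1)→(Q,2,-1)
state=Q head=-2 tape=__[1]2222   (Q,1)→(Q,2,-1)
state=Q head=-3 tape=_[_]22222   (Q,_)→(H,_,-1)
state=H head=-4 tape=[_]_22222
M halts after 8 transitions.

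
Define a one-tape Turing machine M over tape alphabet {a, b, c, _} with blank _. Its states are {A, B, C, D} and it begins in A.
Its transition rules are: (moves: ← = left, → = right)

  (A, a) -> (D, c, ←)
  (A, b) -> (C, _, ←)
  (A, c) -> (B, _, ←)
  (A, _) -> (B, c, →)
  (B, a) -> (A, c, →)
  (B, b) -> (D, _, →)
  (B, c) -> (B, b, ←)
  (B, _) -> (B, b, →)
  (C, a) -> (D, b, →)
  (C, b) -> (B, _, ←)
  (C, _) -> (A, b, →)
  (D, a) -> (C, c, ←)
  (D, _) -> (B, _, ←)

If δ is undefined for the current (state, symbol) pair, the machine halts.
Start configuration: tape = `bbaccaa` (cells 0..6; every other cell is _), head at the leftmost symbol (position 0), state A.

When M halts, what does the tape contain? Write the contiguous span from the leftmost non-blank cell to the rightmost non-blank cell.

bcb_bcaa

A | _[b]baccaa   read b → write _, move ←, go to C
C | [_]_baccaa   read _ → write b, move →, go to A
A | b[_]baccaa   read _ → write c, move →, go to B
B | bc[b]accaa   read b → write _, move →, go to D
D | bc_[a]ccaa   read a → write c, move ←, go to C
C | bc[_]cccaa   read _ → write b, move →, go to A
A | bcb[c]ccaa   read c → write _, move ←, go to B
B | bc[b]_ccaa   read b → write _, move →, go to D
D | bc_[_]ccaa   read _ → write _, move ←, go to B
B | bc[_]_ccaa   read _ → write b, move →, go to B
B | bcb[_]ccaa   read _ → write b, move →, go to B
B | bcbb[c]caa   read c → write b, move ←, go to B
B | bcb[b]bcaa   read b → write _, move →, go to D
D | bcb_[b]caa
The non-blank tape span at halt is bcb_bcaa.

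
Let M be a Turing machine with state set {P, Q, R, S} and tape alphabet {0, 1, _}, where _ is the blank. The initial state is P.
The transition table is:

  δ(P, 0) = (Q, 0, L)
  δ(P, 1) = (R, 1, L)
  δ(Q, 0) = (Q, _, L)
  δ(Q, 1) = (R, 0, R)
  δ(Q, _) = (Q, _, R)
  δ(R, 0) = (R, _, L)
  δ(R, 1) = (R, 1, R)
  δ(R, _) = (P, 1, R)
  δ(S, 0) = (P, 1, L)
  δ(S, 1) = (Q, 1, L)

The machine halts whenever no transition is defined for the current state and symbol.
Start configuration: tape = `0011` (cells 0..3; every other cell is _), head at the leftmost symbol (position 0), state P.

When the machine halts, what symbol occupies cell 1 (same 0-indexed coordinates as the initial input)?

state=P head=0 tape=_[0]011__   (P,0)→(Q,0,L)
state=Q head=-1 tape=[_]0011__   (Q,_)→(Q,_,R)
state=Q head=0 tape=_[0]011__   (Q,0)→(Q,_,L)
state=Q head=-1 tape=[_]_011__   (Q,_)→(Q,_,R)
state=Q head=0 tape=_[_]011__   (Q,_)→(Q,_,R)
state=Q head=1 tape=__[0]11__   (Q,0)→(Q,_,L)
state=Q head=0 tape=_[_]_11__   (Q,_)→(Q,_,R)
state=Q head=1 tape=__[_]11__   (Q,_)→(Q,_,R)
state=Q head=2 tape=___[1]1__   (Q,1)→(R,0,R)
state=R head=3 tape=___0[1]__   (R,1)→(R,1,R)
state=R head=4 tape=___01[_]_   (R,_)→(P,1,R)
state=P head=5 tape=___011[_]
Cell 1 holds _ when M halts.

_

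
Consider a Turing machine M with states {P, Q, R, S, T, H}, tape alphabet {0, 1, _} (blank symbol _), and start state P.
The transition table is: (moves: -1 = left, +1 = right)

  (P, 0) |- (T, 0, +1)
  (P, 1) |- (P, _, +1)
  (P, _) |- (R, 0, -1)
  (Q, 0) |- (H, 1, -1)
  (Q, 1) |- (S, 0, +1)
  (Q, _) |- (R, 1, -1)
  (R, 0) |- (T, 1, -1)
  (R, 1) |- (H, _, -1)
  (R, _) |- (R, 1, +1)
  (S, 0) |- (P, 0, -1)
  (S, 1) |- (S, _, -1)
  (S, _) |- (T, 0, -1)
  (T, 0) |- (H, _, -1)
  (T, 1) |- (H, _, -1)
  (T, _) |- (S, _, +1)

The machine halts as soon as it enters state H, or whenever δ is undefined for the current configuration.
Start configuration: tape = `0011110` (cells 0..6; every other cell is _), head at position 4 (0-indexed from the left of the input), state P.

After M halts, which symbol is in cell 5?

state=P head=4 tape=0011[1]10__   (P,1)→(P,_,+1)
state=P head=5 tape=0011_[1]0__   (P,1)→(P,_,+1)
state=P head=6 tape=0011__[0]__   (P,0)→(T,0,+1)
state=T head=7 tape=0011__0[_]_   (T,_)→(S,_,+1)
state=S head=8 tape=0011__0_[_]   (S,_)→(T,0,-1)
state=T head=7 tape=0011__0[_]0   (T,_)→(S,_,+1)
state=S head=8 tape=0011__0_[0]   (S,0)→(P,0,-1)
state=P head=7 tape=0011__0[_]0   (P,_)→(R,0,-1)
state=R head=6 tape=0011__[0]00   (R,0)→(T,1,-1)
state=T head=5 tape=0011_[_]100   (T,_)→(S,_,+1)
state=S head=6 tape=0011__[1]00   (S,1)→(S,_,-1)
state=S head=5 tape=0011_[_]_00   (S,_)→(T,0,-1)
state=T head=4 tape=0011[_]0_00   (T,_)→(S,_,+1)
state=S head=5 tape=0011_[0]_00   (S,0)→(P,0,-1)
state=P head=4 tape=0011[_]0_00   (P,_)→(R,0,-1)
state=R head=3 tape=001[1]00_00   (R,1)→(H,_,-1)
state=H head=2 tape=00[1]_00_00
Cell 5 holds 0 when M halts.

0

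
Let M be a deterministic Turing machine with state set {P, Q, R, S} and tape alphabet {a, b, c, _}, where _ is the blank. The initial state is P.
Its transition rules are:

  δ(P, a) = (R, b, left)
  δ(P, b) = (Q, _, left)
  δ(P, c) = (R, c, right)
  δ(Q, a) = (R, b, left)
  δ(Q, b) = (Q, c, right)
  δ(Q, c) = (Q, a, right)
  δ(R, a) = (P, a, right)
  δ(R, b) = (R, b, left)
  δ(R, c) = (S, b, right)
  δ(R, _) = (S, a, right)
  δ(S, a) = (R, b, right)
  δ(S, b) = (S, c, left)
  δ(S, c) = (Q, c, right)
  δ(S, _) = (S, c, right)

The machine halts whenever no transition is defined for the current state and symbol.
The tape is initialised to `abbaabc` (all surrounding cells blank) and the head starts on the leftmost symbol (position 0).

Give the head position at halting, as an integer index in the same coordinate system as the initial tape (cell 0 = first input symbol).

state=P head=0 tape=__[a]bbaabc_   (P,a)→(R,b,left)
state=R head=-1 tape=_[_]bbbaabc_   (R,_)→(S,a,right)
state=S head=0 tape=_a[b]bbaabc_   (S,b)→(S,c,left)
state=S head=-1 tape=_[a]cbbaabc_   (S,a)→(R,b,right)
state=R head=0 tape=_b[c]bbaabc_   (R,c)→(S,b,right)
state=S head=1 tape=_bb[b]baabc_   (S,b)→(S,c,left)
state=S head=0 tape=_b[b]cbaabc_   (S,b)→(S,c,left)
state=S head=-1 tape=_[b]ccbaabc_   (S,b)→(S,c,left)
state=S head=-2 tape=[_]cccbaabc_   (S,_)→(S,c,right)
state=S head=-1 tape=c[c]ccbaabc_   (S,c)→(Q,c,right)
state=Q head=0 tape=cc[c]cbaabc_   (Q,c)→(Q,a,right)
state=Q head=1 tape=cca[c]baabc_   (Q,c)→(Q,a,right)
state=Q head=2 tape=ccaa[b]aabc_   (Q,b)→(Q,c,right)
state=Q head=3 tape=ccaac[a]abc_   (Q,a)→(R,b,left)
state=R head=2 tape=ccaa[c]babc_   (R,c)→(S,b,right)
state=S head=3 tape=ccaab[b]abc_   (S,b)→(S,c,left)
state=S head=2 tape=ccaa[b]cabc_   (S,b)→(S,c,left)
state=S head=1 tape=cca[a]ccabc_   (S,a)→(R,b,right)
state=R head=2 tape=ccab[c]cabc_   (R,c)→(S,b,right)
state=S head=3 tape=ccabb[c]abc_   (S,c)→(Q,c,right)
state=Q head=4 tape=ccabbc[a]bc_   (Q,a)→(R,b,left)
state=R head=3 tape=ccabb[c]bbc_   (R,c)→(S,b,right)
state=S head=4 tape=ccabbb[b]bc_   (S,b)→(S,c,left)
state=S head=3 tape=ccabb[b]cbc_   (S,b)→(S,c,left)
state=S head=2 tape=ccab[b]ccbc_   (S,b)→(S,c,left)
state=S head=1 tape=cca[b]cccbc_   (S,b)→(S,c,left)
state=S head=0 tape=cc[a]ccccbc_   (S,a)→(R,b,right)
state=R head=1 tape=ccb[c]cccbc_   (R,c)→(S,b,right)
state=S head=2 tape=ccbb[c]ccbc_   (S,c)→(Q,c,right)
state=Q head=3 tape=ccbbc[c]cbc_   (Q,c)→(Q,a,right)
state=Q head=4 tape=ccbbca[c]bc_   (Q,c)→(Q,a,right)
state=Q head=5 tape=ccbbcaa[b]c_   (Q,b)→(Q,c,right)
state=Q head=6 tape=ccbbcaac[c]_   (Q,c)→(Q,a,right)
state=Q head=7 tape=ccbbcaaca[_]
At halt the head is at cell 7.

7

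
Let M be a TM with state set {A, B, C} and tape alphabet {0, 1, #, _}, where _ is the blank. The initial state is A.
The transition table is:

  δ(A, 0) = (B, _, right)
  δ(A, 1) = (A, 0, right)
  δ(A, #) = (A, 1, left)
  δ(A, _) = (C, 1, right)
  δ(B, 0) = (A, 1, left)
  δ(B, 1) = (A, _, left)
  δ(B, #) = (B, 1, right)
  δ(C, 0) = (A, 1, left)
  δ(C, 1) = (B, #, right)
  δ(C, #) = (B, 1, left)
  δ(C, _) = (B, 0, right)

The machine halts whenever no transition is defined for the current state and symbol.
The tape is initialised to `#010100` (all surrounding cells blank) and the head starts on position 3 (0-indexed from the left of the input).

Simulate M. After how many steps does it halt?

state=A head=3 tape=#01[0]100_   (A,0)→(B,_,right)
state=B head=4 tape=#01_[1]00_   (B,1)→(A,_,left)
state=A head=3 tape=#01[_]_00_   (A,_)→(C,1,right)
state=C head=4 tape=#011[_]00_   (C,_)→(B,0,right)
state=B head=5 tape=#0110[0]0_   (B,0)→(A,1,left)
state=A head=4 tape=#011[0]10_   (A,0)→(B,_,right)
state=B head=5 tape=#011_[1]0_   (B,1)→(A,_,left)
state=A head=4 tape=#011[_]_0_   (A,_)→(C,1,right)
state=C head=5 tape=#0111[_]0_   (C,_)→(B,0,right)
state=B head=6 tape=#01110[0]_   (B,0)→(A,1,left)
state=A head=5 tape=#0111[0]1_   (A,0)→(B,_,right)
state=B head=6 tape=#0111_[1]_   (B,1)→(A,_,left)
state=A head=5 tape=#0111[_]__   (A,_)→(C,1,right)
state=C head=6 tape=#01111[_]_   (C,_)→(B,0,right)
state=B head=7 tape=#011110[_]
M halts after 14 transitions.

14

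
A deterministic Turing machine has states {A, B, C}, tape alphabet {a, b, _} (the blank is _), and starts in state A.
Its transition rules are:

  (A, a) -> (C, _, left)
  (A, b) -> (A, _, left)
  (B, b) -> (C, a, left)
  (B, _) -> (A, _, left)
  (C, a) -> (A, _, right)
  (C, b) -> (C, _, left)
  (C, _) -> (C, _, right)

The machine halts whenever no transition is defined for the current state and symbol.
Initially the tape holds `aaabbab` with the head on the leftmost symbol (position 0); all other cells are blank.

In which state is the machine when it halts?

A

A | _[a]aabbab   read a → write _, move left, go to C
C | [_]_aabbab   read _ → write _, move right, go to C
C | _[_]aabbab   read _ → write _, move right, go to C
C | __[a]abbab   read a → write _, move right, go to A
A | ___[a]bbab   read a → write _, move left, go to C
C | __[_]_bbab   read _ → write _, move right, go to C
C | ___[_]bbab   read _ → write _, move right, go to C
C | ____[b]bab   read b → write _, move left, go to C
C | ___[_]_bab   read _ → write _, move right, go to C
C | ____[_]bab   read _ → write _, move right, go to C
C | _____[b]ab   read b → write _, move left, go to C
C | ____[_]_ab   read _ → write _, move right, go to C
C | _____[_]ab   read _ → write _, move right, go to C
C | ______[a]b   read a → write _, move right, go to A
A | _______[b]   read b → write _, move left, go to A
A | ______[_]_
No transition is defined for (A, _); M halts in state A.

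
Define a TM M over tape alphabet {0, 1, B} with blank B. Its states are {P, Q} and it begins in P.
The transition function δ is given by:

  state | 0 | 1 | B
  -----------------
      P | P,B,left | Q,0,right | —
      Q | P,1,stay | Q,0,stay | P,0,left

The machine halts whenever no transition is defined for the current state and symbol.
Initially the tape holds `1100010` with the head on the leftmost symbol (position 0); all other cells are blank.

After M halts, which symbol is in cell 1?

state=P head=0 tape=B[1]100010B   (P,1)→(Q,0,right)
state=Q head=1 tape=B0[1]00010B   (Q,1)→(Q,0,stay)
state=Q head=1 tape=B0[0]00010B   (Q,0)→(P,1,stay)
state=P head=1 tape=B0[1]00010B   (P,1)→(Q,0,right)
state=Q head=2 tape=B00[0]0010B   (Q,0)→(P,1,stay)
state=P head=2 tape=B00[1]0010B   (P,1)→(Q,0,right)
state=Q head=3 tape=B000[0]010B   (Q,0)→(P,1,stay)
state=P head=3 tape=B000[1]010B   (P,1)→(Q,0,right)
state=Q head=4 tape=B0000[0]10B   (Q,0)→(P,1,stay)
state=P head=4 tape=B0000[1]10B   (P,1)→(Q,0,right)
state=Q head=5 tape=B00000[1]0B   (Q,1)→(Q,0,stay)
state=Q head=5 tape=B00000[0]0B   (Q,0)→(P,1,stay)
state=P head=5 tape=B00000[1]0B   (P,1)→(Q,0,right)
state=Q head=6 tape=B000000[0]B   (Q,0)→(P,1,stay)
state=P head=6 tape=B000000[1]B   (P,1)→(Q,0,right)
state=Q head=7 tape=B0000000[B]   (Q,B)→(P,0,left)
state=P head=6 tape=B000000[0]0   (P,0)→(P,B,left)
state=P head=5 tape=B00000[0]B0   (P,0)→(P,B,left)
state=P head=4 tape=B0000[0]BB0   (P,0)→(P,B,left)
state=P head=3 tape=B000[0]BBB0   (P,0)→(P,B,left)
state=P head=2 tape=B00[0]BBBB0   (P,0)→(P,B,left)
state=P head=1 tape=B0[0]BBBBB0   (P,0)→(P,B,left)
state=P head=0 tape=B[0]BBBBBB0   (P,0)→(P,B,left)
state=P head=-1 tape=[B]BBBBBBB0
Cell 1 holds B when M halts.

B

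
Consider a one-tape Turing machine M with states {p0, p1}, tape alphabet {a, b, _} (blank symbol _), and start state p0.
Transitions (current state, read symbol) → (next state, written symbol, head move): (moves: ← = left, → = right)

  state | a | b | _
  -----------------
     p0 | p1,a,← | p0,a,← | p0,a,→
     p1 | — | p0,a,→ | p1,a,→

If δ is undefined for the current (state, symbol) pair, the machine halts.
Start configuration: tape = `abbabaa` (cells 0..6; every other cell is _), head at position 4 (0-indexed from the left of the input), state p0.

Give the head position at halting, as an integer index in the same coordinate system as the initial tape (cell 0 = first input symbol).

p0 | abba[b]aa   read b → write a, move ←, go to p0
p0 | abb[a]aaa   read a → write a, move ←, go to p1
p1 | ab[b]aaaa   read b → write a, move →, go to p0
p0 | aba[a]aaa   read a → write a, move ←, go to p1
p1 | ab[a]aaaa
At halt the head is at cell 2.

2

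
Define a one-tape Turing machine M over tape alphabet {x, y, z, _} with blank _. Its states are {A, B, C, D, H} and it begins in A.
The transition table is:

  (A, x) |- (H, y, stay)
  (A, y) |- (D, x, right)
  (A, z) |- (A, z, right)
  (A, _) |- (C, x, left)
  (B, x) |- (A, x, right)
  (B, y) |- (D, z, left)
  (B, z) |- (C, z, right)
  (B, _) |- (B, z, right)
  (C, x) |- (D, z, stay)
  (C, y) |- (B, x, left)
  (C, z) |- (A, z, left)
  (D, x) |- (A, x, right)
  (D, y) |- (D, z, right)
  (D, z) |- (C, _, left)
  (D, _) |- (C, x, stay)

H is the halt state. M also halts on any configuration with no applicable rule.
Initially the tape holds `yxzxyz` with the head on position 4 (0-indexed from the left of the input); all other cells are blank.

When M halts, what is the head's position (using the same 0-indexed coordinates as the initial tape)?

A | yxzx[y]z   read y → write x, move right, go to D
D | yxzxx[z]   read z → write _, move left, go to C
C | yxzx[x]_   read x → write z, move stay, go to D
D | yxzx[z]_   read z → write _, move left, go to C
C | yxz[x]__   read x → write z, move stay, go to D
D | yxz[z]__   read z → write _, move left, go to C
C | yx[z]___   read z → write z, move left, go to A
A | y[x]z___   read x → write y, move stay, go to H
H | y[y]z___
At halt the head is at cell 1.

1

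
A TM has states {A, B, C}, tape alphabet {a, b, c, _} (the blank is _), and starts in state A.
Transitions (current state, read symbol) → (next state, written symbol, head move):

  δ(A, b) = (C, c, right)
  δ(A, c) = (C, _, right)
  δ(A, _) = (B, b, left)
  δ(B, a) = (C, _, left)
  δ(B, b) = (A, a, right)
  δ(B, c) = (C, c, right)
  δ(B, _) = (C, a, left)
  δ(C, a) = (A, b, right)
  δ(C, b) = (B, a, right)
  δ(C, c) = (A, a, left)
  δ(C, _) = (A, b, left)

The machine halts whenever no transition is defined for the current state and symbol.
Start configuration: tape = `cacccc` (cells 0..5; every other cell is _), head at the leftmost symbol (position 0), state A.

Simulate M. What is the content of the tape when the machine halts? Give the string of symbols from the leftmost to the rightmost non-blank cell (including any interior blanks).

acaca_ba

A | [c]acccc___   read c → write _, move right, go to C
C | _[a]cccc___   read a → write b, move right, go to A
A | _b[c]ccc___   read c → write _, move right, go to C
C | _b_[c]cc___   read c → write a, move left, go to A
A | _b[_]acc___   read _ → write b, move left, go to B
B | _[b]bacc___   read b → write a, move right, go to A
A | _a[b]acc___   read b → write c, move right, go to C
C | _ac[a]cc___   read a → write b, move right, go to A
A | _acb[c]c___   read c → write _, move right, go to C
C | _acb_[c]___   read c → write a, move left, go to A
A | _acb[_]a___   read _ → write b, move left, go to B
B | _ac[b]ba___   read b → write a, move right, go to A
A | _aca[b]a___   read b → write c, move right, go to C
C | _acac[a]___   read a → write b, move right, go to A
A | _acacb[_]__   read _ → write b, move left, go to B
B | _acac[b]b__   read b → write a, move right, go to A
A | _acaca[b]__   read b → write c, move right, go to C
C | _acacac[_]_   read _ → write b, move left, go to A
A | _acaca[c]b_   read c → write _, move right, go to C
C | _acaca_[b]_   read b → write a, move right, go to B
B | _acaca_a[_]   read _ → write a, move left, go to C
C | _acaca_[a]a   read a → write b, move right, go to A
A | _acaca_b[a]
The non-blank tape span at halt is acaca_ba.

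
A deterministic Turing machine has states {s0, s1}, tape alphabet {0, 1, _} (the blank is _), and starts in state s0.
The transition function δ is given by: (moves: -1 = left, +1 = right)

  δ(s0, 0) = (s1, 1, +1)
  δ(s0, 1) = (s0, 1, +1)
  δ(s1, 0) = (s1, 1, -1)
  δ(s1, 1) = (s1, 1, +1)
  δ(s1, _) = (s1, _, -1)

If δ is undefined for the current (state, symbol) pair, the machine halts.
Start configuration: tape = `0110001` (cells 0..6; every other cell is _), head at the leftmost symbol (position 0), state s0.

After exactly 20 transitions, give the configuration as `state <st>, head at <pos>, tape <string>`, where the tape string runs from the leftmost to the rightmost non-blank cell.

state s1, head at 6, tape 1111111

s0 | [0]110001_   read 0 → write 1, move +1, go to s1
s1 | 1[1]10001_   read 1 → write 1, move +1, go to s1
s1 | 11[1]0001_   read 1 → write 1, move +1, go to s1
s1 | 111[0]001_   read 0 → write 1, move -1, go to s1
s1 | 11[1]1001_   read 1 → write 1, move +1, go to s1
s1 | 111[1]001_   read 1 → write 1, move +1, go to s1
s1 | 1111[0]01_   read 0 → write 1, move -1, go to s1
s1 | 111[1]101_   read 1 → write 1, move +1, go to s1
s1 | 1111[1]01_   read 1 → write 1, move +1, go to s1
s1 | 11111[0]1_   read 0 → write 1, move -1, go to s1
s1 | 1111[1]11_   read 1 → write 1, move +1, go to s1
s1 | 11111[1]1_   read 1 → write 1, move +1, go to s1
s1 | 111111[1]_   read 1 → write 1, move +1, go to s1
s1 | 1111111[_]   read _ → write _, move -1, go to s1
s1 | 111111[1]_   read 1 → write 1, move +1, go to s1
s1 | 1111111[_]   read _ → write _, move -1, go to s1
s1 | 111111[1]_   read 1 → write 1, move +1, go to s1
s1 | 1111111[_]   read _ → write _, move -1, go to s1
s1 | 111111[1]_   read 1 → write 1, move +1, go to s1
s1 | 1111111[_]   read _ → write _, move -1, go to s1
s1 | 111111[1]_
After 20 steps: state s1, head at 6, tape 1111111.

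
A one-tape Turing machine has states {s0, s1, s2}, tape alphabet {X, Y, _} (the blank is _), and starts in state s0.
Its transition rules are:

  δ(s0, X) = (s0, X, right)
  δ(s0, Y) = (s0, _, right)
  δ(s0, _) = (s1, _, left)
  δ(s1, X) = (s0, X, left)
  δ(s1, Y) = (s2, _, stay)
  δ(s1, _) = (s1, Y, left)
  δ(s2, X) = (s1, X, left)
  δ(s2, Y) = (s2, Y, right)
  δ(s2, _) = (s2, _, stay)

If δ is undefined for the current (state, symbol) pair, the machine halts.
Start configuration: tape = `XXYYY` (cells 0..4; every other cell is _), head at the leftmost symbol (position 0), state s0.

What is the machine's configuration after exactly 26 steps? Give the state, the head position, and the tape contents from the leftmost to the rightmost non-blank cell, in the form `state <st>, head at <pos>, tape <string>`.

state s1, head at 4, tape XX

s0 | [X]XYYY_   read X → write X, move right, go to s0
s0 | X[X]YYY_   read X → write X, move right, go to s0
s0 | XX[Y]YY_   read Y → write _, move right, go to s0
s0 | XX_[Y]Y_   read Y → write _, move right, go to s0
s0 | XX__[Y]_   read Y → write _, move right, go to s0
s0 | XX___[_]   read _ → write _, move left, go to s1
s1 | XX__[_]_   read _ → write Y, move left, go to s1
s1 | XX_[_]Y_   read _ → write Y, move left, go to s1
s1 | XX[_]YY_   read _ → write Y, move left, go to s1
s1 | X[X]YYY_   read X → write X, move left, go to s0
s0 | [X]XYYY_   read X → write X, move right, go to s0
s0 | X[X]YYY_   read X → write X, move right, go to s0
s0 | XX[Y]YY_   read Y → write _, move right, go to s0
s0 | XX_[Y]Y_   read Y → write _, move right, go to s0
s0 | XX__[Y]_   read Y → write _, move right, go to s0
s0 | XX___[_]   read _ → write _, move left, go to s1
s1 | XX__[_]_   read _ → write Y, move left, go to s1
s1 | XX_[_]Y_   read _ → write Y, move left, go to s1
s1 | XX[_]YY_   read _ → write Y, move left, go to s1
s1 | X[X]YYY_   read X → write X, move left, go to s0
s0 | [X]XYYY_   read X → write X, move right, go to s0
s0 | X[X]YYY_   read X → write X, move right, go to s0
s0 | XX[Y]YY_   read Y → write _, move right, go to s0
s0 | XX_[Y]Y_   read Y → write _, move right, go to s0
s0 | XX__[Y]_   read Y → write _, move right, go to s0
s0 | XX___[_]   read _ → write _, move left, go to s1
s1 | XX__[_]_
After 26 steps: state s1, head at 4, tape XX.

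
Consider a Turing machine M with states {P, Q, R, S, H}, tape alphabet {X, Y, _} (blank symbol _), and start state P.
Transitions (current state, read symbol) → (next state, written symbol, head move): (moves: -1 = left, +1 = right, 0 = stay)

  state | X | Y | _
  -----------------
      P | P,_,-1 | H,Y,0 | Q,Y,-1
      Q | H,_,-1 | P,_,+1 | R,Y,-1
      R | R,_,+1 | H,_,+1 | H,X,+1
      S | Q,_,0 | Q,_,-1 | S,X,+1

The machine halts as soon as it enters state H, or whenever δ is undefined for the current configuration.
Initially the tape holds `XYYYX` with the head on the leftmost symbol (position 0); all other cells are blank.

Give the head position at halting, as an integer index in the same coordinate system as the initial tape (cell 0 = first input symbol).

state=P head=0 tape=___[X]YYYX   (P,X)→(P,_,-1)
state=P head=-1 tape=__[_]_YYYX   (P,_)→(Q,Y,-1)
state=Q head=-2 tape=_[_]Y_YYYX   (Q,_)→(R,Y,-1)
state=R head=-3 tape=[_]YY_YYYX   (R,_)→(H,X,+1)
state=H head=-2 tape=X[Y]Y_YYYX
At halt the head is at cell -2.

-2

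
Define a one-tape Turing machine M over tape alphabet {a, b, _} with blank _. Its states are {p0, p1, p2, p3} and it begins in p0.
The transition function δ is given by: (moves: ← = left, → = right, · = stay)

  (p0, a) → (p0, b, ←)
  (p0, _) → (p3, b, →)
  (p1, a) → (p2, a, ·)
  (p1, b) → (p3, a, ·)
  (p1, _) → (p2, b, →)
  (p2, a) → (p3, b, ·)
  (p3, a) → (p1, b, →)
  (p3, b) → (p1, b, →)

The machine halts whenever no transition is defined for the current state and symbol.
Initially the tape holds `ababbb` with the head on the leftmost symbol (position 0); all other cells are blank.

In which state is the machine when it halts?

p2

p0 | _[a]babbb__   read a → write b, move ←, go to p0
p0 | [_]bbabbb__   read _ → write b, move →, go to p3
p3 | b[b]babbb__   read b → write b, move →, go to p1
p1 | bb[b]abbb__   read b → write a, move ·, go to p3
p3 | bb[a]abbb__   read a → write b, move →, go to p1
p1 | bbb[a]bbb__   read a → write a, move ·, go to p2
p2 | bbb[a]bbb__   read a → write b, move ·, go to p3
p3 | bbb[b]bbb__   read b → write b, move →, go to p1
p1 | bbbb[b]bb__   read b → write a, move ·, go to p3
p3 | bbbb[a]bb__   read a → write b, move →, go to p1
p1 | bbbbb[b]b__   read b → write a, move ·, go to p3
p3 | bbbbb[a]b__   read a → write b, move →, go to p1
p1 | bbbbbb[b]__   read b → write a, move ·, go to p3
p3 | bbbbbb[a]__   read a → write b, move →, go to p1
p1 | bbbbbbb[_]_   read _ → write b, move →, go to p2
p2 | bbbbbbbb[_]
No transition is defined for (p2, _); M halts in state p2.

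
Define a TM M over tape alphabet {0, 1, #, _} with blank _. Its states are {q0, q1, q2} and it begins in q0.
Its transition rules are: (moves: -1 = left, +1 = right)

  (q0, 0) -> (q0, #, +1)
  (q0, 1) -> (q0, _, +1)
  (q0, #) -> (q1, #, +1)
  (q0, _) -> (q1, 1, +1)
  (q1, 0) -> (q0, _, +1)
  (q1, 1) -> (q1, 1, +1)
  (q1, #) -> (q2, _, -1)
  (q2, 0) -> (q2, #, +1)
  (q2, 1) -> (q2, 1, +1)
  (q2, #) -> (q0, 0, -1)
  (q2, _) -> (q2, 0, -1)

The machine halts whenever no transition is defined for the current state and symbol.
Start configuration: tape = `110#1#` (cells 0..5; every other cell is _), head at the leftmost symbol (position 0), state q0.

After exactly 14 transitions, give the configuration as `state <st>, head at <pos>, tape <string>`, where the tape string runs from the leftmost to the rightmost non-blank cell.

state=q0 head=0 tape=[1]10#1#_   (q0,1)→(q0,_,+1)
state=q0 head=1 tape=_[1]0#1#_   (q0,1)→(q0,_,+1)
state=q0 head=2 tape=__[0]#1#_   (q0,0)→(q0,#,+1)
state=q0 head=3 tape=__#[#]1#_   (q0,#)→(q1,#,+1)
state=q1 head=4 tape=__##[1]#_   (q1,1)→(q1,1,+1)
state=q1 head=5 tape=__##1[#]_   (q1,#)→(q2,_,-1)
state=q2 head=4 tape=__##[1]__   (q2,1)→(q2,1,+1)
state=q2 head=5 tape=__##1[_]_   (q2,_)→(q2,0,-1)
state=q2 head=4 tape=__##[1]0_   (q2,1)→(q2,1,+1)
state=q2 head=5 tape=__##1[0]_   (q2,0)→(q2,#,+1)
state=q2 head=6 tape=__##1#[_]   (q2,_)→(q2,0,-1)
state=q2 head=5 tape=__##1[#]0   (q2,#)→(q0,0,-1)
state=q0 head=4 tape=__##[1]00   (q0,1)→(q0,_,+1)
state=q0 head=5 tape=__##_[0]0   (q0,0)→(q0,#,+1)
state=q0 head=6 tape=__##_#[0]
After 14 steps: state q0, head at 6, tape ##_#0.

state q0, head at 6, tape ##_#0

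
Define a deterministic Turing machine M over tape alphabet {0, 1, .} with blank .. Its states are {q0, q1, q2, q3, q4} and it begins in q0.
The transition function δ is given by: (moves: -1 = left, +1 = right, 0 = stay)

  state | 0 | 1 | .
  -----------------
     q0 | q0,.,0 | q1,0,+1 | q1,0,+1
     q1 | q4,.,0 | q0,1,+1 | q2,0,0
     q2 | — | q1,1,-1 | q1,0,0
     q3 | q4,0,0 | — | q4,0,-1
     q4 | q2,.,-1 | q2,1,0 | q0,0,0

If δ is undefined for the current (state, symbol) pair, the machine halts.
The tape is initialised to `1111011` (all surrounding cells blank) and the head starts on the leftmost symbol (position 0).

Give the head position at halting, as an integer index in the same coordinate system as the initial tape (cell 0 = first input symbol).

state=q0 head=0 tape=[1]111011.   (q0,1)→(q1,0,+1)
state=q1 head=1 tape=0[1]11011.   (q1,1)→(q0,1,+1)
state=q0 head=2 tape=01[1]1011.   (q0,1)→(q1,0,+1)
state=q1 head=3 tape=010[1]011.   (q1,1)→(q0,1,+1)
state=q0 head=4 tape=0101[0]11.   (q0,0)→(q0,.,0)
state=q0 head=4 tape=0101[.]11.   (q0,.)→(q1,0,+1)
state=q1 head=5 tape=01010[1]1.   (q1,1)→(q0,1,+1)
state=q0 head=6 tape=010101[1].   (q0,1)→(q1,0,+1)
state=q1 head=7 tape=0101010[.]   (q1,.)→(q2,0,0)
state=q2 head=7 tape=0101010[0]
At halt the head is at cell 7.

7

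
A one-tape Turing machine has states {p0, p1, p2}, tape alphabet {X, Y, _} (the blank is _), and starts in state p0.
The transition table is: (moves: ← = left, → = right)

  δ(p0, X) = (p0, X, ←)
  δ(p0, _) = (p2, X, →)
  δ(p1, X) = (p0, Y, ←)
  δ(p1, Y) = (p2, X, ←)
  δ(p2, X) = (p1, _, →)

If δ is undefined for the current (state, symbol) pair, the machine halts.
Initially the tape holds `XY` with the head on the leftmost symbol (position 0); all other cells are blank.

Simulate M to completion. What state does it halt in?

p2

p0 | _[X]Y   read X → write X, move ←, go to p0
p0 | [_]XY   read _ → write X, move →, go to p2
p2 | X[X]Y   read X → write _, move →, go to p1
p1 | X_[Y]   read Y → write X, move ←, go to p2
p2 | X[_]X
No transition is defined for (p2, _); M halts in state p2.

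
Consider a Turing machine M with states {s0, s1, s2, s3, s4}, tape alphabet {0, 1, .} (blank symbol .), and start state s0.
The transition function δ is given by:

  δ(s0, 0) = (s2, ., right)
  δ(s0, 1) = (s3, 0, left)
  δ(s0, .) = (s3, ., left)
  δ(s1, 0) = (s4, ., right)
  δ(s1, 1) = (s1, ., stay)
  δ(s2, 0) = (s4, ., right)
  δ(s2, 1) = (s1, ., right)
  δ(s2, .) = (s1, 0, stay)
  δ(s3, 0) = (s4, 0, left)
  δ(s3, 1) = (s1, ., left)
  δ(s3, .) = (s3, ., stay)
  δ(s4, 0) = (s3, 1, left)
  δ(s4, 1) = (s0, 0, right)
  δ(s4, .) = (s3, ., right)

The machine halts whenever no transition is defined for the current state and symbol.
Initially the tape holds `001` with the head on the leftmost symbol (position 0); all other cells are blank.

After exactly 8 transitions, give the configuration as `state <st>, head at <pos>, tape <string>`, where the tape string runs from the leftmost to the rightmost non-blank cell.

state=s0 head=0 tape=[0]01.   (s0,0)→(s2,.,right)
state=s2 head=1 tape=.[0]1.   (s2,0)→(s4,.,right)
state=s4 head=2 tape=..[1].   (s4,1)→(s0,0,right)
state=s0 head=3 tape=..0[.]   (s0,.)→(s3,.,left)
state=s3 head=2 tape=..[0].   (s3,0)→(s4,0,left)
state=s4 head=1 tape=.[.]0.   (s4,.)→(s3,.,right)
state=s3 head=2 tape=..[0].   (s3,0)→(s4,0,left)
state=s4 head=1 tape=.[.]0.   (s4,.)→(s3,.,right)
state=s3 head=2 tape=..[0].
After 8 steps: state s3, head at 2, tape 0.

state s3, head at 2, tape 0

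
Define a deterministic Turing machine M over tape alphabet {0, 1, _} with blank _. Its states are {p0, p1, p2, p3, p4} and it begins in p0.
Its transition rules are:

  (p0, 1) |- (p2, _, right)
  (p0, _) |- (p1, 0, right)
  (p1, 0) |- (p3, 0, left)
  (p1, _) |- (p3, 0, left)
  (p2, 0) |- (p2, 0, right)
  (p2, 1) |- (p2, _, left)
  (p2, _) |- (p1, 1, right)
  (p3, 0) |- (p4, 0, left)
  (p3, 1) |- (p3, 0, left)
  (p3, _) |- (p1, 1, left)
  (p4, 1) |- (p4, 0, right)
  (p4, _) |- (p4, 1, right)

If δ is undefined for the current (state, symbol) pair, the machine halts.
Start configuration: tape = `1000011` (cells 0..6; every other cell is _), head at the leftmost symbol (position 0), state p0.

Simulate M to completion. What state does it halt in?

p1

p0 | [1]000011   read 1 → write _, move right, go to p2
p2 | _[0]00011   read 0 → write 0, move right, go to p2
p2 | _0[0]0011   read 0 → write 0, move right, go to p2
p2 | _00[0]011   read 0 → write 0, move right, go to p2
p2 | _000[0]11   read 0 → write 0, move right, go to p2
p2 | _0000[1]1   read 1 → write _, move left, go to p2
p2 | _000[0]_1   read 0 → write 0, move right, go to p2
p2 | _0000[_]1   read _ → write 1, move right, go to p1
p1 | _00001[1]
No transition is defined for (p1, 1); M halts in state p1.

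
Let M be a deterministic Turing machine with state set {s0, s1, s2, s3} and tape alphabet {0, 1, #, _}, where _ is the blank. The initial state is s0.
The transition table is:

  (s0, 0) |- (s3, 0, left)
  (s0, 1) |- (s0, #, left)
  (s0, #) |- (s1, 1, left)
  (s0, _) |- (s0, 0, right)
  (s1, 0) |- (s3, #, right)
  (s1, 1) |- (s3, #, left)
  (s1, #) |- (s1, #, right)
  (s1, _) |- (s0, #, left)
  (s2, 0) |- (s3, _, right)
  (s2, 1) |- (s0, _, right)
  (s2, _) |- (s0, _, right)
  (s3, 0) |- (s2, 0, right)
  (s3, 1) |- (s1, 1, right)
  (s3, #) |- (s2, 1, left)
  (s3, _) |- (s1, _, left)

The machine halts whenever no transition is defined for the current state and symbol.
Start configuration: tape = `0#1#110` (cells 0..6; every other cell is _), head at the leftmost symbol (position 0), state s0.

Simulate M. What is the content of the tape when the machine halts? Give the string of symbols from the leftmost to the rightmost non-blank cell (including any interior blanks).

#1####11#110

s0 | _____[0]#1#110   read 0 → write 0, move left, go to s3
s3 | ____[_]0#1#110   read _ → write _, move left, go to s1
s1 | ___[_]_0#1#110   read _ → write #, move left, go to s0
s0 | __[_]#_0#1#110   read _ → write 0, move right, go to s0
s0 | __0[#]_0#1#110   read # → write 1, move left, go to s1
s1 | __[0]1_0#1#110   read 0 → write #, move right, go to s3
s3 | __#[1]_0#1#110   read 1 → write 1, move right, go to s1
s1 | __#1[_]0#1#110   read _ → write #, move left, go to s0
s0 | __#[1]#0#1#110   read 1 → write #, move left, go to s0
s0 | __[#]##0#1#110   read # → write 1, move left, go to s1
s1 | _[_]1##0#1#110   read _ → write #, move left, go to s0
s0 | [_]#1##0#1#110   read _ → write 0, move right, go to s0
s0 | 0[#]1##0#1#110   read # → write 1, move left, go to s1
s1 | [0]11##0#1#110   read 0 → write #, move right, go to s3
s3 | #[1]1##0#1#110   read 1 → write 1, move right, go to s1
s1 | #1[1]##0#1#110   read 1 → write #, move left, go to s3
s3 | #[1]###0#1#110   read 1 → write 1, move right, go to s1
s1 | #1[#]##0#1#110   read # → write #, move right, go to s1
s1 | #1#[#]#0#1#110   read # → write #, move right, go to s1
s1 | #1##[#]0#1#110   read # → write #, move right, go to s1
s1 | #1###[0]#1#110   read 0 → write #, move right, go to s3
s3 | #1####[#]1#110   read # → write 1, move left, go to s2
s2 | #1###[#]11#110
The non-blank tape span at halt is #1####11#110.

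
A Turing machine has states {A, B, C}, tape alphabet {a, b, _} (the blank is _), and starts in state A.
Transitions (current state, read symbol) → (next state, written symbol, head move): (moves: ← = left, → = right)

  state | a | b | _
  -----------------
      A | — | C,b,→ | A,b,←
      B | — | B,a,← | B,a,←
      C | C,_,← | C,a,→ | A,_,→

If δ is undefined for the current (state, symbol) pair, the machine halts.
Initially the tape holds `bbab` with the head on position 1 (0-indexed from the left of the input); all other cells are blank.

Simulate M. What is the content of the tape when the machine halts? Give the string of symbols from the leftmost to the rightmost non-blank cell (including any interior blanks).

ba_baabb

state=A head=1 tape=b[b]ab____   (A,b)→(C,b,→)
state=C head=2 tape=bb[a]b____   (C,a)→(C,_,←)
state=C head=1 tape=b[b]_b____   (C,b)→(C,a,→)
state=C head=2 tape=ba[_]b____   (C,_)→(A,_,→)
state=A head=3 tape=ba_[b]____   (A,b)→(C,b,→)
state=C head=4 tape=ba_b[_]___   (C,_)→(A,_,→)
state=A head=5 tape=ba_b_[_]__   (A,_)→(A,b,←)
state=A head=4 tape=ba_b[_]b__   (A,_)→(A,b,←)
state=A head=3 tape=ba_[b]bb__   (A,b)→(C,b,→)
state=C head=4 tape=ba_b[b]b__   (C,b)→(C,a,→)
state=C head=5 tape=ba_ba[b]__   (C,b)→(C,a,→)
state=C head=6 tape=ba_baa[_]_   (C,_)→(A,_,→)
state=A head=7 tape=ba_baa_[_]   (A,_)→(A,b,←)
state=A head=6 tape=ba_baa[_]b   (A,_)→(A,b,←)
state=A head=5 tape=ba_ba[a]bb
The non-blank tape span at halt is ba_baabb.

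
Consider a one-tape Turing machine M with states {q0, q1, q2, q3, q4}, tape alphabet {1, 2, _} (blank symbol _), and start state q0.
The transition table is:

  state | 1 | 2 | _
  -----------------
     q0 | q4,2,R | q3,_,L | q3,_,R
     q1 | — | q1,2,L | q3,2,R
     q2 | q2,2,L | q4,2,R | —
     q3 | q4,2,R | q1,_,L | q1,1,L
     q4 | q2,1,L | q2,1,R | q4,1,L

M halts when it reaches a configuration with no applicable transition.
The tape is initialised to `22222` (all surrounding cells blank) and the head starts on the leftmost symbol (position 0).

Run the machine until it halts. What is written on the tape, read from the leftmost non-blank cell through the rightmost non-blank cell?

q0 | __[2]2222__   read 2 → write _, move L, go to q3
q3 | _[_]_2222__   read _ → write 1, move L, go to q1
q1 | [_]1_2222__   read _ → write 2, move R, go to q3
q3 | 2[1]_2222__   read 1 → write 2, move R, go to q4
q4 | 22[_]2222__   read _ → write 1, move L, go to q4
q4 | 2[2]12222__   read 2 → write 1, move R, go to q2
q2 | 21[1]2222__   read 1 → write 2, move L, go to q2
q2 | 2[1]22222__   read 1 → write 2, move L, go to q2
q2 | [2]222222__   read 2 → write 2, move R, go to q4
q4 | 2[2]22222__   read 2 → write 1, move R, go to q2
q2 | 21[2]2222__   read 2 → write 2, move R, go to q4
q4 | 212[2]222__   read 2 → write 1, move R, go to q2
q2 | 2121[2]22__   read 2 → write 2, move R, go to q4
q4 | 21212[2]2__   read 2 → write 1, move R, go to q2
q2 | 212121[2]__   read 2 → write 2, move R, go to q4
q4 | 2121212[_]_   read _ → write 1, move L, go to q4
q4 | 212121[2]1_   read 2 → write 1, move R, go to q2
q2 | 2121211[1]_   read 1 → write 2, move L, go to q2
q2 | 212121[1]2_   read 1 → write 2, move L, go to q2
q2 | 21212[1]22_   read 1 → write 2, move L, go to q2
q2 | 2121[2]222_   read 2 → write 2, move R, go to q4
q4 | 21212[2]22_   read 2 → write 1, move R, go to q2
q2 | 212121[2]2_   read 2 → write 2, move R, go to q4
q4 | 2121212[2]_   read 2 → write 1, move R, go to q2
q2 | 21212121[_]
The non-blank tape span at halt is 21212121.

21212121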